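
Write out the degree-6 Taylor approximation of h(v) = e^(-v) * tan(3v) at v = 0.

Take the Cauchy product of the two expansions.

-1357*v^6/40 + 1481*v^5/40 - 19*v^4/2 + 21*v^3/2 - 3*v^2 + 3*v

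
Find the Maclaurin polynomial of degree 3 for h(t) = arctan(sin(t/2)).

-t^3/16 + t/2

Let u equal the inner series; expand the outer function in u and truncate.
[t^0] = 0;  [t^1] = 1/2;  [t^2] = 0;  [t^3] = -1/16.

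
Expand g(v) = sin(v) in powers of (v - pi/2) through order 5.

g(pi/2) = 1
g′(pi/2) = 0
g′′(pi/2) = -1
g′′′(pi/2) = 0
g^(4)(pi/2) = 1
g^(5)(pi/2) = 0

(v - pi/2)^4/24 - (v - pi/2)^2/2 + 1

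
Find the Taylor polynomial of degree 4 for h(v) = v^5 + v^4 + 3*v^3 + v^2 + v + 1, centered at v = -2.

h(-2) = -37
h′(-2) = 81
h′′(-2) = -146
h′′′(-2) = 210
h^(4)(-2) = -216
Dividing each by k! gives the coefficients c_0, ..., c_4.

-9*(v + 2)^4 + 35*(v + 2)^3 - 73*(v + 2)^2 + 81*(v + 2) - 37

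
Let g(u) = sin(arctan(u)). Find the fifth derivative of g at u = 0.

45

Let u equal the inner series; expand the outer function in u and truncate.
The coefficient of u^5 in the expansion is 3/8, so g^(5)(0) = 5! * (3/8) = 45.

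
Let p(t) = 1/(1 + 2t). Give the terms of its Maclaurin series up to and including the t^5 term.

p(0) = 1
p′(0) = -2
p′′(0) = 8
p′′′(0) = -48
p^(4)(0) = 384
p^(5)(0) = -3840
Dividing each by k! gives the coefficients c_0, ..., c_5.

-32*t^5 + 16*t^4 - 8*t^3 + 4*t^2 - 2*t + 1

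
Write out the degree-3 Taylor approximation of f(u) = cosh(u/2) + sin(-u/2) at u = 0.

Add the two expansions coefficient-wise.

u^3/48 + u^2/8 - u/2 + 1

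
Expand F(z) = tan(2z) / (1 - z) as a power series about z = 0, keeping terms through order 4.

Take the Cauchy product of the two expansions.
[z^0] = 0;  [z^1] = 2;  [z^2] = 2;  [z^3] = 14/3;  [z^4] = 14/3.

14*z^4/3 + 14*z^3/3 + 2*z^2 + 2*z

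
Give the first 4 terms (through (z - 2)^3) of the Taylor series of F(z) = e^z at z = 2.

(z - 2)^3*e^(2)/6 + (z - 2)^2*e^(2)/2 + (z - 2)*e^(2) + e^(2)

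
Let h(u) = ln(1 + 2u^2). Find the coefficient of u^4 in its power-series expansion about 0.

h(0) = 0
h′(0) = 0
h′′(0) = 4
h′′′(0) = 0
h^(4)(0) = -48

-2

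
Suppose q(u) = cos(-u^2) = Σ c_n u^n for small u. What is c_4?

q(0) = 1
q′(0) = 0
q′′(0) = 0
q′′′(0) = 0
q^(4)(0) = -12
Then c_k = q^(k)(0)/k! gives each Taylor coefficient.

-1/2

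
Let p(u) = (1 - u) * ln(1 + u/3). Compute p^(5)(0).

38/81

Shift and add copies of the series according to the polynomial's terms.
The coefficient of u^5 in the expansion is 19/4860, so p^(5)(0) = 5! * (19/4860) = 38/81.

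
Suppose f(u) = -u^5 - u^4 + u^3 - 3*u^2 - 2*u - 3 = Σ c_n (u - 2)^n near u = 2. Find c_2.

-101

[(u - 2)^0] = -59;  [(u - 2)^1] = -114;  [(u - 2)^2] = -101.
So c_2 = f′′(2)/2! = -101.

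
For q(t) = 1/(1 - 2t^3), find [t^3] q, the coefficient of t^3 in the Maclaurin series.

Use the known series and substitute for the argument.
q(0) = 1
q′(0) = 0
q′′(0) = 0
q′′′(0) = 12

2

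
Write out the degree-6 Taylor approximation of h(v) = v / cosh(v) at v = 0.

5*v^5/24 - v^3/2 + v

Write the quotient as an unknown series and match coefficients against numerator = denominator · series.
[v^0] = 0;  [v^1] = 1;  [v^2] = 0;  [v^3] = -1/2;  [v^4] = 0;  [v^5] = 5/24;  [v^6] = 0.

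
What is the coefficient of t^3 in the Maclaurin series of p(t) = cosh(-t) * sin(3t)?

-3

Expand each factor separately, then convolve coefficients.
[t^0] = 0;  [t^1] = 3;  [t^2] = 0;  [t^3] = -3.
So c_3 = p′′′(0)/3! = -3.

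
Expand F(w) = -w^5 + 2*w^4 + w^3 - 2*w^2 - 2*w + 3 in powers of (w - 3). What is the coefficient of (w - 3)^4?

-13

Use the known series and substitute for the argument.
F(3) = -75
F′(3) = -176
F′′(3) = -310
F′′′(3) = -390
F^(4)(3) = -312
So c_4 = F^(4)(3)/4! = -13.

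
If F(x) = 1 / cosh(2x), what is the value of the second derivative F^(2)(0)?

Invert the denominator's series and multiply.
The coefficient of x^2 in the expansion is -2, so F′′(0) = 2! * (-2) = -4.

-4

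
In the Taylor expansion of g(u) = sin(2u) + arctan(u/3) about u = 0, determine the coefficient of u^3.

Add the two expansions coefficient-wise.
g(0) = 0
g′(0) = 7/3
g′′(0) = 0
g′′′(0) = -218/27

-109/81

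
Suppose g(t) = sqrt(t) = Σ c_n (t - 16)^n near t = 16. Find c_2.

g(16) = 4
g′(16) = 1/8
g′′(16) = -1/256
The Taylor polynomial is Σ g^(k)(16)/k! · (t - 16)^k.

-1/512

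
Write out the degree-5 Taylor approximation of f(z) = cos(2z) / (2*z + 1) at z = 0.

Multiply the numerator's expansion by the denominator's geometric series.

-52*z^5/3 + 26*z^4/3 - 4*z^3 + 2*z^2 - 2*z + 1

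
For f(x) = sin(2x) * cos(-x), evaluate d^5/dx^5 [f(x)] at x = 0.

122

Multiply the two series term by term and collect like powers.
From the series, [x^5] f = 61/60; multiply by 5! = 120 to get 122.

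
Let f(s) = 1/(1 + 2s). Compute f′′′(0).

-48

From the series, [s^3] f = -8; multiply by 3! = 6 to get -48.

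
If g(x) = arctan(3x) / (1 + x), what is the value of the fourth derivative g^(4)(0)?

144

Multiply the two series term by term and collect like powers.
From the series, [x^4] g = 6; multiply by 4! = 24 to get 144.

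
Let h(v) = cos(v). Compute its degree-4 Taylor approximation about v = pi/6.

h(pi/6) = sqrt(3)/2
h′(pi/6) = -1/2
h′′(pi/6) = -sqrt(3)/2
h′′′(pi/6) = 1/2
h^(4)(pi/6) = sqrt(3)/2

sqrt(3)*(v - pi/6)^4/48 + (v - pi/6)^3/12 - sqrt(3)*(v - pi/6)^2/4 - (v - pi/6)/2 + sqrt(3)/2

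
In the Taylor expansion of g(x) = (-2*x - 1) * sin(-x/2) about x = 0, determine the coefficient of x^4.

-1/24

Shift and add copies of the series according to the polynomial's terms.
g(0) = 0
g′(0) = 1/2
g′′(0) = 2
g′′′(0) = -1/8
g^(4)(0) = -1
So c_4 = g^(4)(0)/4! = -1/24.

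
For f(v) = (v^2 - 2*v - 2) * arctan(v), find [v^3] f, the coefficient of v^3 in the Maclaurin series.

Multiply each power in the prefactor through the base expansion.
[v^0] = 0;  [v^1] = -2;  [v^2] = -2;  [v^3] = 5/3.

5/3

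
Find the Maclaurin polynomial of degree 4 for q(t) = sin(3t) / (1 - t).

Expand each factor separately, then convolve coefficients.
q(0) = 0
q′(0) = 3
q′′(0) = 6
q′′′(0) = -9
q^(4)(0) = -36
Dividing each by k! gives the coefficients c_0, ..., c_4.

-3*t^4/2 - 3*t^3/2 + 3*t^2 + 3*t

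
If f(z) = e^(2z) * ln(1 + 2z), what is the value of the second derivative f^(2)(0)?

4

Write out both Maclaurin series and multiply, keeping only the needed powers.
From the series, [z^2] f = 2; multiply by 2! = 2 to get 4.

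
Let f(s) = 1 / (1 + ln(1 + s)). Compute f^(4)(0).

88

Expand as Σ (-1)^k u^k with u equal to the inner function's series.
From the series, [s^4] f = 11/3; multiply by 4! = 24 to get 88.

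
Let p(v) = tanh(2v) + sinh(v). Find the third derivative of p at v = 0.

-15

Expand each term separately and add.
From the series, [v^3] p = -5/2; multiply by 3! = 6 to get -15.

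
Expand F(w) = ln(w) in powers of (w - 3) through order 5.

(w - 3)^5/1215 - (w - 3)^4/324 + (w - 3)^3/81 - (w - 3)^2/18 + (w - 3)/3 + ln(3)

F(3) = ln(3)
F′(3) = 1/3
F′′(3) = -1/9
F′′′(3) = 2/27
F^(4)(3) = -2/27
F^(5)(3) = 8/81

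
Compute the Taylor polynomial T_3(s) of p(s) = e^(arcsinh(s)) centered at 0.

Substitute the inner expansion into the outer series and collect powers.
p(0) = 1
p′(0) = 1
p′′(0) = 1
p′′′(0) = 0

s^2/2 + s + 1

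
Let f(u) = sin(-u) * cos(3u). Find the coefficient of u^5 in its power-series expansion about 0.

Expand each factor separately, then convolve coefficients.
f(0) = 0
f′(0) = -1
f′′(0) = 0
f′′′(0) = 28
f^(4)(0) = 0
f^(5)(0) = -496

-62/15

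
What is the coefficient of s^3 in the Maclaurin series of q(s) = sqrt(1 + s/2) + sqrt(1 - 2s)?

Combine the two series term by term.
q(0) = 2
q′(0) = -3/4
q′′(0) = -17/16
q′′′(0) = -189/64

-63/128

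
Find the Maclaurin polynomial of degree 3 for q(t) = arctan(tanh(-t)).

Substitute the inner expansion into the outer series and collect powers.
[t^0] = 0;  [t^1] = -1;  [t^2] = 0;  [t^3] = 2/3.

2*t^3/3 - t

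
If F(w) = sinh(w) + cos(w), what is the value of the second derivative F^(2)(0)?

Add the two expansions coefficient-wise.
From the series, [w^2] F = -1/2; multiply by 2! = 2 to get -1.

-1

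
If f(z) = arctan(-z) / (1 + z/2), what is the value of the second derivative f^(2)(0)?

1

Multiply the two series term by term and collect like powers.
The coefficient of z^2 in the expansion is 1/2, so f′′(0) = 2! * (1/2) = 1.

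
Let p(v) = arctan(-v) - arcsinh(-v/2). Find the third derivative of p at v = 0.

15/8

Expand each term separately and add.
The coefficient of v^3 in the expansion is 5/16, so p′′′(0) = 3! * (5/16) = 15/8.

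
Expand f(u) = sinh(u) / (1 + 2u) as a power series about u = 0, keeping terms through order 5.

Write out both Maclaurin series and multiply, keeping only the needed powers.
[u^0] = 0;  [u^1] = 1;  [u^2] = -2;  [u^3] = 25/6;  [u^4] = -25/3;  [u^5] = 667/40.

667*u^5/40 - 25*u^4/3 + 25*u^3/6 - 2*u^2 + u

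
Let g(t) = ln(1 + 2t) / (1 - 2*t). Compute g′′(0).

Multiply the numerator's expansion by the denominator's geometric series.
From the series, [t^2] g = 2; multiply by 2! = 2 to get 4.

4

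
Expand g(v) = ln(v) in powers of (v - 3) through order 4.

-(v - 3)^4/324 + (v - 3)^3/81 - (v - 3)^2/18 + (v - 3)/3 + ln(3)

Differentiate repeatedly and evaluate at the center.
g(3) = ln(3)
g′(3) = 1/3
g′′(3) = -1/9
g′′′(3) = 2/27
g^(4)(3) = -2/27
Then c_k = g^(k)(3)/k! gives each Taylor coefficient.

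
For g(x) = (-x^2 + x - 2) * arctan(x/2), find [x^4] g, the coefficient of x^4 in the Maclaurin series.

Distribute the polynomial across the series and collect like powers.
g(0) = 0
g′(0) = -1
g′′(0) = 1
g′′′(0) = -5/2
g^(4)(0) = -1
So c_4 = g^(4)(0)/4! = -1/24.

-1/24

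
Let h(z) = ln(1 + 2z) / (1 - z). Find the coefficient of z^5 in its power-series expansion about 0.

76/15

Use 1/(1 - r) = Σ r^k on the denominator, then take the Cauchy product.
h(0) = 0
h′(0) = 2
h′′(0) = 0
h′′′(0) = 16
h^(4)(0) = -32
h^(5)(0) = 608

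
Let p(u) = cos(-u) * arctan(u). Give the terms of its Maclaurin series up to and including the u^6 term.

Expand each factor separately, then convolve coefficients.
[u^0] = 0;  [u^1] = 1;  [u^2] = 0;  [u^3] = -5/6;  [u^4] = 0;  [u^5] = 49/120;  [u^6] = 0.

49*u^5/120 - 5*u^3/6 + u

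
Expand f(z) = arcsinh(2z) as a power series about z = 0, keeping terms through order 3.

f(0) = 0
f′(0) = 2
f′′(0) = 0
f′′′(0) = -8

-4*z^3/3 + 2*z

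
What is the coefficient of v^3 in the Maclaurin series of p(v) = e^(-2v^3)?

p(0) = 1
p′(0) = 0
p′′(0) = 0
p′′′(0) = -12
Dividing each by k! gives the coefficients c_0, ..., c_3.

-2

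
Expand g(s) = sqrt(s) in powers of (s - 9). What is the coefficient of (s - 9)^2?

-1/216

g(9) = 3
g′(9) = 1/6
g′′(9) = -1/108
So c_2 = g′′(9)/2! = -1/216.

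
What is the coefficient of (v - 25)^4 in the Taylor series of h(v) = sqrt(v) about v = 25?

-1/2000000

Compute the successive derivatives at the expansion point and divide by k!.
[(v - 25)^0] = 5;  [(v - 25)^1] = 1/10;  [(v - 25)^2] = -1/1000;  [(v - 25)^3] = 1/50000;  [(v - 25)^4] = -1/2000000.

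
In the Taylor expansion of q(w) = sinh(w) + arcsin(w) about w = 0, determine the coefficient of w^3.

1/3

Expand each term separately and add.
[w^0] = 0;  [w^1] = 2;  [w^2] = 0;  [w^3] = 1/3.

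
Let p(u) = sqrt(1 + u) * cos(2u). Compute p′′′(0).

Write out both Maclaurin series and multiply, keeping only the needed powers.
The coefficient of u^3 in the expansion is -15/16, so p′′′(0) = 3! * (-15/16) = -45/8.

-45/8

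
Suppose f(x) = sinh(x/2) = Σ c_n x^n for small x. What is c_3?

Differentiate repeatedly and evaluate at the center.

1/48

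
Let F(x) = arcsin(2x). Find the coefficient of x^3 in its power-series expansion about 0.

F(0) = 0
F′(0) = 2
F′′(0) = 0
F′′′(0) = 8

4/3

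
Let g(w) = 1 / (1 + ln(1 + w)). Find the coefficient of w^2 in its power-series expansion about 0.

3/2

Write 1/(1+u) = 1 - u + u^2 - u^3 + ... and substitute the series for u.
g(0) = 1
g′(0) = -1
g′′(0) = 3
Then c_k = g^(k)(0)/k! gives each Taylor coefficient.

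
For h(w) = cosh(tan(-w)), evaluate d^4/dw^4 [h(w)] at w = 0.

Let u equal the inner series; expand the outer function in u and truncate.
The coefficient of w^4 in the expansion is 3/8, so h^(4)(0) = 4! * (3/8) = 9.

9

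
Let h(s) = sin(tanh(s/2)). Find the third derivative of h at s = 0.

-3/8

Compose series: expand the inner function first, then feed it into the outer expansion.
The coefficient of s^3 in the expansion is -1/16, so h′′′(0) = 3! * (-1/16) = -3/8.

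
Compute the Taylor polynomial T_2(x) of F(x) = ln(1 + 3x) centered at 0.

Use the known series and substitute for the argument.
F(0) = 0
F′(0) = 3
F′′(0) = -9

-9*x^2/2 + 3*x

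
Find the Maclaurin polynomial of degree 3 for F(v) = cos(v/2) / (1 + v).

-7*v^3/8 + 7*v^2/8 - v + 1

Write out both Maclaurin series and multiply, keeping only the needed powers.
[v^0] = 1;  [v^1] = -1;  [v^2] = 7/8;  [v^3] = -7/8.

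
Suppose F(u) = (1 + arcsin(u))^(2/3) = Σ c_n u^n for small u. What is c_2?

Plug the Maclaurin series of the inner function into that of the outer and collect terms.
[u^0] = 1;  [u^1] = 2/3;  [u^2] = -1/9.
So c_2 = F′′(0)/2! = -1/9.

-1/9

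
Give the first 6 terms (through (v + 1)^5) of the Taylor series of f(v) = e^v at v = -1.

Differentiate repeatedly and evaluate at the center.
f(-1) = e^(-1)
f′(-1) = e^(-1)
f′′(-1) = e^(-1)
f′′′(-1) = e^(-1)
f^(4)(-1) = e^(-1)
f^(5)(-1) = e^(-1)

(v + 1)^5*e^(-1)/120 + (v + 1)^4*e^(-1)/24 + (v + 1)^3*e^(-1)/6 + (v + 1)^2*e^(-1)/2 + (v + 1)*e^(-1) + e^(-1)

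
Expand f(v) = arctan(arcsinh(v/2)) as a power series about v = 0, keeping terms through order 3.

Substitute the inner expansion into the outer series and collect powers.
f(0) = 0
f′(0) = 1/2
f′′(0) = 0
f′′′(0) = -3/8

-v^3/16 + v/2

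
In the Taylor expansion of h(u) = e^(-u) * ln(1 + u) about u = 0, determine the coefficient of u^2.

Take the Cauchy product of the two expansions.
So c_2 = h′′(0)/2! = -3/2.

-3/2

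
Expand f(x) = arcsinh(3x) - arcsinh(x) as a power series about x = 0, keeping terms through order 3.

Combine the two series term by term.

-13*x^3/3 + 2*x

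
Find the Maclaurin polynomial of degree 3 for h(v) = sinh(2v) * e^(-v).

Multiply the two series term by term and collect like powers.

7*v^3/3 - 2*v^2 + 2*v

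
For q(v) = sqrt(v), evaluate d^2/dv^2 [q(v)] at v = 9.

Apply the Taylor formula c_k = f^(k)(a)/k!.
The coefficient of (v - 9)^2 in the expansion is -1/216, so q′′(9) = 2! * (-1/216) = -1/108.

-1/108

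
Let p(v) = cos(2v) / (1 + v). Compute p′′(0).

Expand each factor separately, then convolve coefficients.
From the series, [v^2] p = -1; multiply by 2! = 2 to get -2.

-2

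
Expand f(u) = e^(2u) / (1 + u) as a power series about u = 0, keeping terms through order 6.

Take the Cauchy product of the two expansions.
f(0) = 1
f′(0) = 1
f′′(0) = 2
f′′′(0) = 2
f^(4)(0) = 8
f^(5)(0) = -8
f^(6)(0) = 112
Dividing each by k! gives the coefficients c_0, ..., c_6.

7*u^6/45 - u^5/15 + u^4/3 + u^3/3 + u^2 + u + 1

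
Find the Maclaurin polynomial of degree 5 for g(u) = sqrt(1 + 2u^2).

[u^0] = 1;  [u^1] = 0;  [u^2] = 1;  [u^3] = 0;  [u^4] = -1/2;  [u^5] = 0.

-u^4/2 + u^2 + 1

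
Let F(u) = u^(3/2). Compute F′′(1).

3/4

The coefficient of (u - 1)^2 in the expansion is 3/8, so F′′(1) = 2! * (3/8) = 3/4.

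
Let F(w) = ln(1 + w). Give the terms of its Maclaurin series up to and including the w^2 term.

-w^2/2 + w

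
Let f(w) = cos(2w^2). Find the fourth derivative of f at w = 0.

Apply the Taylor formula c_k = f^(k)(a)/k!.
The coefficient of w^4 in the expansion is -2, so f^(4)(0) = 4! * (-2) = -48.

-48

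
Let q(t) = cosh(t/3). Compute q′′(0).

1/9

The coefficient of t^2 in the expansion is 1/18, so q′′(0) = 2! * (1/18) = 1/9.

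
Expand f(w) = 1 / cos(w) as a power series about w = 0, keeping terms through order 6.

Write the quotient as an unknown series and match coefficients against numerator = denominator · series.
f(0) = 1
f′(0) = 0
f′′(0) = 1
f′′′(0) = 0
f^(4)(0) = 5
f^(5)(0) = 0
f^(6)(0) = 61

61*w^6/720 + 5*w^4/24 + w^2/2 + 1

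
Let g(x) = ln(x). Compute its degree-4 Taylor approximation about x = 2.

-(x - 2)^4/64 + (x - 2)^3/24 - (x - 2)^2/8 + (x - 2)/2 + ln(2)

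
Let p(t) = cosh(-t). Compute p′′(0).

1

The coefficient of t^2 in the expansion is 1/2, so p′′(0) = 2! * (1/2) = 1.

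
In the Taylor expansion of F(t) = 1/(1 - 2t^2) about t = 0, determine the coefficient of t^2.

[t^0] = 1;  [t^1] = 0;  [t^2] = 2.
So c_2 = F′′(0)/2! = 2.

2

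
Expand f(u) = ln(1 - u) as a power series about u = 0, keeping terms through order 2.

f(0) = 0
f′(0) = -1
f′′(0) = -1

-u^2/2 - u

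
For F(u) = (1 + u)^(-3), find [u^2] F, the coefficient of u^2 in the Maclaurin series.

6

F(0) = 1
F′(0) = -3
F′′(0) = 12
So c_2 = F′′(0)/2! = 6.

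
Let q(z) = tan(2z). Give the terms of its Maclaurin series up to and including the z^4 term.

8*z^3/3 + 2*z

Compute the successive derivatives at the expansion point and divide by k!.
q(0) = 0
q′(0) = 2
q′′(0) = 0
q′′′(0) = 16
q^(4)(0) = 0
Dividing each by k! gives the coefficients c_0, ..., c_4.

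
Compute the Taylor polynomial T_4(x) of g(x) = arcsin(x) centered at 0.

Use the known series and substitute for the argument.
g(0) = 0
g′(0) = 1
g′′(0) = 0
g′′′(0) = 1
g^(4)(0) = 0
The Taylor polynomial is Σ g^(k)(0)/k! · x^k.

x^3/6 + x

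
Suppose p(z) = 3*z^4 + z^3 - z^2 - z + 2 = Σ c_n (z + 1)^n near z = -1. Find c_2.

14

p(-1) = 4
p′(-1) = -8
p′′(-1) = 28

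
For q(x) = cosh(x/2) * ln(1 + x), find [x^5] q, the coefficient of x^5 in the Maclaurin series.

469/1920

Write out both Maclaurin series and multiply, keeping only the needed powers.
[x^0] = 0;  [x^1] = 1;  [x^2] = -1/2;  [x^3] = 11/24;  [x^4] = -5/16;  [x^5] = 469/1920.
So c_5 = q^(5)(0)/5! = 469/1920.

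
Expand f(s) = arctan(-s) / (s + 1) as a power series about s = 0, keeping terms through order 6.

13*s^6/15 - 13*s^5/15 + 2*s^4/3 - 2*s^3/3 + s^2 - s

Multiply the numerator's expansion by the denominator's geometric series.
f(0) = 0
f′(0) = -1
f′′(0) = 2
f′′′(0) = -4
f^(4)(0) = 16
f^(5)(0) = -104
f^(6)(0) = 624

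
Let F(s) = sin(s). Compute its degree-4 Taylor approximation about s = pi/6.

(s - pi/6)^4/48 - sqrt(3)*(s - pi/6)^3/12 - (s - pi/6)^2/4 + sqrt(3)*(s - pi/6)/2 + 1/2

F(pi/6) = 1/2
F′(pi/6) = sqrt(3)/2
F′′(pi/6) = -1/2
F′′′(pi/6) = -sqrt(3)/2
F^(4)(pi/6) = 1/2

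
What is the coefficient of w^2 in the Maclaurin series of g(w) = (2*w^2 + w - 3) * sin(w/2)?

1/2

Distribute the polynomial across the series and collect like powers.
g(0) = 0
g′(0) = -3/2
g′′(0) = 1
So c_2 = g′′(0)/2! = 1/2.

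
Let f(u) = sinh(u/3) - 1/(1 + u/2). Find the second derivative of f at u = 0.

Combine the two series term by term.
The coefficient of u^2 in the expansion is -1/4, so f′′(0) = 2! * (-1/4) = -1/2.

-1/2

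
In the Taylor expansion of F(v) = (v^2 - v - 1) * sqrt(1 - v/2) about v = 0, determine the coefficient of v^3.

-27/128

Shift and add copies of the series according to the polynomial's terms.
F(0) = -1
F′(0) = -3/4
F′′(0) = 41/16
F′′′(0) = -81/64
Then c_k = F^(k)(0)/k! gives each Taylor coefficient.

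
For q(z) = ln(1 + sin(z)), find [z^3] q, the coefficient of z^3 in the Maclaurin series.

1/6

Let u equal the inner series; expand the outer function in u and truncate.
q(0) = 0
q′(0) = 1
q′′(0) = -1
q′′′(0) = 1
The Taylor polynomial is Σ q^(k)(0)/k! · z^k.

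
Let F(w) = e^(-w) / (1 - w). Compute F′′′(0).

2

Expand 1/(denominator) as a geometric series and multiply by the numerator's series.
From the series, [w^3] F = 1/3; multiply by 3! = 6 to get 2.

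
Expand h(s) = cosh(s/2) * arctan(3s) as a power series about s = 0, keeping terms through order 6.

30389*s^5/640 - 69*s^3/8 + 3*s

Expand each factor separately, then convolve coefficients.
h(0) = 0
h′(0) = 3
h′′(0) = 0
h′′′(0) = -207/4
h^(4)(0) = 0
h^(5)(0) = 91167/16
h^(6)(0) = 0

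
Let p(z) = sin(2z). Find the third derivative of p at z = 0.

Compute the successive derivatives at the expansion point and divide by k!.
The coefficient of z^3 in the expansion is -4/3, so p′′′(0) = 3! * (-4/3) = -8.

-8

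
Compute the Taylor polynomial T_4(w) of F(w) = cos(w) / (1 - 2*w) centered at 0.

Expand 1/(denominator) as a geometric series and multiply by the numerator's series.
F(0) = 1
F′(0) = 2
F′′(0) = 7
F′′′(0) = 42
F^(4)(0) = 337

337*w^4/24 + 7*w^3 + 7*w^2/2 + 2*w + 1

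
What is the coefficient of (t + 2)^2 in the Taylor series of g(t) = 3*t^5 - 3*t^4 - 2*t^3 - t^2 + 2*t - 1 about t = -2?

-301

g(-2) = -137
g′(-2) = 318
g′′(-2) = -602
Dividing each by k! gives the coefficients c_0, ..., c_2.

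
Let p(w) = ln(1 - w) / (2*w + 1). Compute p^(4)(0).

154

Multiply the numerator's expansion by the denominator's geometric series.
From the series, [w^4] p = 77/12; multiply by 4! = 24 to get 154.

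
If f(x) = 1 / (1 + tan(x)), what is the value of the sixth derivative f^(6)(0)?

1952

Use the geometric series for the reciprocal, then substitute.
From the series, [x^6] f = 122/45; multiply by 6! = 720 to get 1952.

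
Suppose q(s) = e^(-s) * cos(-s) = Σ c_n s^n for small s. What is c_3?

1/3

Multiply the two series term by term and collect like powers.
q(0) = 1
q′(0) = -1
q′′(0) = 0
q′′′(0) = 2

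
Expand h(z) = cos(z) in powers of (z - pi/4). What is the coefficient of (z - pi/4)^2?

c_2 = h′′(pi/4)/2! = -sqrt(2)/4.

-sqrt(2)/4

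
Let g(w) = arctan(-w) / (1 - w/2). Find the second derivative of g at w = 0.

-1

Expand each factor separately, then convolve coefficients.
From the series, [w^2] g = -1/2; multiply by 2! = 2 to get -1.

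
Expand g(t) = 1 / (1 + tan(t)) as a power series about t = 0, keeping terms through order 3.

Use the geometric series for the reciprocal, then substitute.

-4*t^3/3 + t^2 - t + 1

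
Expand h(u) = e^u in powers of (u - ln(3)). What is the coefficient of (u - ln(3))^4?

h(ln(3)) = 3
h′(ln(3)) = 3
h′′(ln(3)) = 3
h′′′(ln(3)) = 3
h^(4)(ln(3)) = 3

1/8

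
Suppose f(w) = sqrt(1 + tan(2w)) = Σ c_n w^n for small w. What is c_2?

-1/2

Compose series: expand the inner function first, then feed it into the outer expansion.
f(0) = 1
f′(0) = 1
f′′(0) = -1
So c_2 = f′′(0)/2! = -1/2.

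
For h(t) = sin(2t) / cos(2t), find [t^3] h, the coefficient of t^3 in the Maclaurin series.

Invert the denominator's series and multiply.
h(0) = 0
h′(0) = 2
h′′(0) = 0
h′′′(0) = 16

8/3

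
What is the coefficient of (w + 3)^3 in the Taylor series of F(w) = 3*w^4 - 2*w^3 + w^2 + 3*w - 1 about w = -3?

-38

[(w + 3)^0] = 296;  [(w + 3)^1] = -381;  [(w + 3)^2] = 181;  [(w + 3)^3] = -38.
So c_3 = F′′′(-3)/3! = -38.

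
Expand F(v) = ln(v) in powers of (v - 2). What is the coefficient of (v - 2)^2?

-1/8

Apply the Taylor formula c_k = f^(k)(a)/k!.
So c_2 = F′′(2)/2! = -1/8.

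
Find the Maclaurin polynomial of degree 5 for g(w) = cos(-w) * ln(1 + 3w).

Expand each factor separately, then convolve coefficients.

1769*w^5/40 - 18*w^4 + 15*w^3/2 - 9*w^2/2 + 3*w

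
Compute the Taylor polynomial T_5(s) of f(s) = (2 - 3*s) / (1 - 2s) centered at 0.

Shift and add copies of the series according to the polynomial's terms.
f(0) = 2
f′(0) = 1
f′′(0) = 4
f′′′(0) = 24
f^(4)(0) = 192
f^(5)(0) = 1920

16*s^5 + 8*s^4 + 4*s^3 + 2*s^2 + s + 2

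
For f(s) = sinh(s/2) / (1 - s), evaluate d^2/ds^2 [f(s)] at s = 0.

1

Take the Cauchy product of the two expansions.
The coefficient of s^2 in the expansion is 1/2, so f′′(0) = 2! * (1/2) = 1.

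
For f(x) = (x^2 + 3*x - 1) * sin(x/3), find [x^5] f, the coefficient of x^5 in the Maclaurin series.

Multiply each power in the prefactor through the base expansion.
[x^0] = 0;  [x^1] = -1/3;  [x^2] = 1;  [x^3] = 55/162;  [x^4] = -1/54;  [x^5] = -181/29160.

-181/29160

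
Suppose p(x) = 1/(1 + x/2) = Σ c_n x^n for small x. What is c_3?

p(0) = 1
p′(0) = -1/2
p′′(0) = 1/2
p′′′(0) = -3/4
Dividing each by k! gives the coefficients c_0, ..., c_3.

-1/8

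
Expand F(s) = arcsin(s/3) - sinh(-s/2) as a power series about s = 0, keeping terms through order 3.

35*s^3/1296 + 5*s/6

Combine the two series term by term.
F(0) = 0
F′(0) = 5/6
F′′(0) = 0
F′′′(0) = 35/216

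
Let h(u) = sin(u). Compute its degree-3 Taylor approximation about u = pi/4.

-sqrt(2)*(u - pi/4)^3/12 - sqrt(2)*(u - pi/4)^2/4 + sqrt(2)*(u - pi/4)/2 + sqrt(2)/2

h(pi/4) = sqrt(2)/2
h′(pi/4) = sqrt(2)/2
h′′(pi/4) = -sqrt(2)/2
h′′′(pi/4) = -sqrt(2)/2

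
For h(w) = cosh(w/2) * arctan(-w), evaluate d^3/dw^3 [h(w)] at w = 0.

5/4

Take the Cauchy product of the two expansions.
From the series, [w^3] h = 5/24; multiply by 3! = 6 to get 5/4.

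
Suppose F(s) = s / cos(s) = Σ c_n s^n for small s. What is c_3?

1/2

Divide the numerator series by the denominator series (power-series long division).
So c_3 = F′′′(0)/3! = 1/2.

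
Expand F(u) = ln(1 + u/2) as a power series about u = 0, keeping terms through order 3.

u^3/24 - u^2/8 + u/2

Compute the successive derivatives at the expansion point and divide by k!.
F(0) = 0
F′(0) = 1/2
F′′(0) = -1/4
F′′′(0) = 1/4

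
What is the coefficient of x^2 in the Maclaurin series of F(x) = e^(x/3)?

1/18

Use the known series and substitute for the argument.
[x^0] = 1;  [x^1] = 1/3;  [x^2] = 1/18.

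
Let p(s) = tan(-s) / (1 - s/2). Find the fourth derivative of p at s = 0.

Write out both Maclaurin series and multiply, keeping only the needed powers.
From the series, [s^4] p = -7/24; multiply by 4! = 24 to get -7.

-7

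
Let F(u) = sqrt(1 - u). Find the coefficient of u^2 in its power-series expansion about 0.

-1/8

F(0) = 1
F′(0) = -1/2
F′′(0) = -1/4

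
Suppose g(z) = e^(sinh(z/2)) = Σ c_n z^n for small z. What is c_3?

1/24

Compose series: expand the inner function first, then feed it into the outer expansion.
g(0) = 1
g′(0) = 1/2
g′′(0) = 1/4
g′′′(0) = 1/4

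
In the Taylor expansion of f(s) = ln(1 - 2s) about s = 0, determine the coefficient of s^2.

[s^0] = 0;  [s^1] = -2;  [s^2] = -2.

-2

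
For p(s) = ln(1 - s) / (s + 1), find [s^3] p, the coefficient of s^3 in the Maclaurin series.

-5/6

Use 1/(1 - r) = Σ r^k on the denominator, then take the Cauchy product.
p(0) = 0
p′(0) = -1
p′′(0) = 1
p′′′(0) = -5
So c_3 = p′′′(0)/3! = -5/6.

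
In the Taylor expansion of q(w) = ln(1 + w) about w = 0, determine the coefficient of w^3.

c_3 = q′′′(0)/3! = 1/3.

1/3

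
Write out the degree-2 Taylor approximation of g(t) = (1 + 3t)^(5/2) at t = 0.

135*t^2/8 + 15*t/2 + 1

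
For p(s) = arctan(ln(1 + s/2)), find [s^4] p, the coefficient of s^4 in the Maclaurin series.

Compose series: expand the inner function first, then feed it into the outer expansion.
p(0) = 0
p′(0) = 1/2
p′′(0) = -1/4
p′′′(0) = 0
p^(4)(0) = 3/8
So c_4 = p^(4)(0)/4! = 1/64.

1/64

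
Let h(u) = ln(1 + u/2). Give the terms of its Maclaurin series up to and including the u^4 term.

Differentiate repeatedly and evaluate at the center.
h(0) = 0
h′(0) = 1/2
h′′(0) = -1/4
h′′′(0) = 1/4
h^(4)(0) = -3/8

-u^4/64 + u^3/24 - u^2/8 + u/2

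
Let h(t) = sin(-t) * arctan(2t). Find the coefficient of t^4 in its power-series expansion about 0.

3

Write out both Maclaurin series and multiply, keeping only the needed powers.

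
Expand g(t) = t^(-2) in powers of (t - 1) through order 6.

7*(t - 1)^6 - 6*(t - 1)^5 + 5*(t - 1)^4 - 4*(t - 1)^3 + 3*(t - 1)^2 - 2*(t - 1) + 1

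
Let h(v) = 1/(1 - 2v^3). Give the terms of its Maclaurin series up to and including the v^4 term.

Compute the successive derivatives at the expansion point and divide by k!.

2*v^3 + 1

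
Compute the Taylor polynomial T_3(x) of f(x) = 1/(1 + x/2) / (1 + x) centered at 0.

-15*x^3/8 + 7*x^2/4 - 3*x/2 + 1

Multiply the two series term by term and collect like powers.
f(0) = 1
f′(0) = -3/2
f′′(0) = 7/2
f′′′(0) = -45/4
Then c_k = f^(k)(0)/k! gives each Taylor coefficient.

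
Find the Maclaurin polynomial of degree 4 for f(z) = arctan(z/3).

-z^3/81 + z/3

f(0) = 0
f′(0) = 1/3
f′′(0) = 0
f′′′(0) = -2/27
f^(4)(0) = 0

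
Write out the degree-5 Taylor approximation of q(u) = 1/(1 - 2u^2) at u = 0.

Compute the successive derivatives at the expansion point and divide by k!.
[u^0] = 1;  [u^1] = 0;  [u^2] = 2;  [u^3] = 0;  [u^4] = 4;  [u^5] = 0.

4*u^4 + 2*u^2 + 1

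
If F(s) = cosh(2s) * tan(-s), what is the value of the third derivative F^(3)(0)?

-14

Take the Cauchy product of the two expansions.
From the series, [s^3] F = -7/3; multiply by 3! = 6 to get -14.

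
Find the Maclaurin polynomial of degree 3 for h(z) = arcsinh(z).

-z^3/6 + z

Use the known series and substitute for the argument.
h(0) = 0
h′(0) = 1
h′′(0) = 0
h′′′(0) = -1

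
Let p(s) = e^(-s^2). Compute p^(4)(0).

Use the known series and substitute for the argument.
The coefficient of s^4 in the expansion is 1/2, so p^(4)(0) = 4! * (1/2) = 12.

12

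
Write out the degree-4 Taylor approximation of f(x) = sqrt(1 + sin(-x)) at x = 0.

x^4/384 + x^3/48 - x^2/8 - x/2 + 1

Plug the Maclaurin series of the inner function into that of the outer and collect terms.
f(0) = 1
f′(0) = -1/2
f′′(0) = -1/4
f′′′(0) = 1/8
f^(4)(0) = 1/16
Dividing each by k! gives the coefficients c_0, ..., c_4.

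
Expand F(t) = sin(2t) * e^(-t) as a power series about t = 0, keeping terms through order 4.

Write out both Maclaurin series and multiply, keeping only the needed powers.
F(0) = 0
F′(0) = 2
F′′(0) = -4
F′′′(0) = -2
F^(4)(0) = 24
Then c_k = F^(k)(0)/k! gives each Taylor coefficient.

t^4 - t^3/3 - 2*t^2 + 2*t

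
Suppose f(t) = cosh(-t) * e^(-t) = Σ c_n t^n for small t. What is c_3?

-2/3

Write out both Maclaurin series and multiply, keeping only the needed powers.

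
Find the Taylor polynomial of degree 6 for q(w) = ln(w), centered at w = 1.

-(w - 1)^6/6 + (w - 1)^5/5 - (w - 1)^4/4 + (w - 1)^3/3 - (w - 1)^2/2 + (w - 1)

q(1) = 0
q′(1) = 1
q′′(1) = -1
q′′′(1) = 2
q^(4)(1) = -6
q^(5)(1) = 24
q^(6)(1) = -120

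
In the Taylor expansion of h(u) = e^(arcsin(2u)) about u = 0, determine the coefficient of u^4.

10/3

Plug the Maclaurin series of the inner function into that of the outer and collect terms.
h(0) = 1
h′(0) = 2
h′′(0) = 4
h′′′(0) = 16
h^(4)(0) = 80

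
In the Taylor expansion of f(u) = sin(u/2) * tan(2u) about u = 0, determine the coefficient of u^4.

Multiply the two series term by term and collect like powers.
f(0) = 0
f′(0) = 0
f′′(0) = 2
f′′′(0) = 0
f^(4)(0) = 31

31/24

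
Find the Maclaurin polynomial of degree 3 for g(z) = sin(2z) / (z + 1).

2*z^3/3 - 2*z^2 + 2*z

Multiply the numerator's expansion by the denominator's geometric series.
g(0) = 0
g′(0) = 2
g′′(0) = -4
g′′′(0) = 4
Then c_k = g^(k)(0)/k! gives each Taylor coefficient.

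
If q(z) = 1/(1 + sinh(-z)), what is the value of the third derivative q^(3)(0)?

7

Substitute the inner expansion into the outer series and collect powers.
The coefficient of z^3 in the expansion is 7/6, so q′′′(0) = 3! * (7/6) = 7.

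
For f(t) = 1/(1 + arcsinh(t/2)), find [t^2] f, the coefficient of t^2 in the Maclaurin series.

Compose series: expand the inner function first, then feed it into the outer expansion.

1/4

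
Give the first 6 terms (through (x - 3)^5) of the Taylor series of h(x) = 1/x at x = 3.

[(x - 3)^0] = 1/3;  [(x - 3)^1] = -1/9;  [(x - 3)^2] = 1/27;  [(x - 3)^3] = -1/81;  [(x - 3)^4] = 1/243;  [(x - 3)^5] = -1/729.

-(x - 3)^5/729 + (x - 3)^4/243 - (x - 3)^3/81 + (x - 3)^2/27 - (x - 3)/9 + 1/3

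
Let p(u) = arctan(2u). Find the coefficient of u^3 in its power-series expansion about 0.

p(0) = 0
p′(0) = 2
p′′(0) = 0
p′′′(0) = -16

-8/3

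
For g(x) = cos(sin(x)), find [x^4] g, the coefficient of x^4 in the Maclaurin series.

Compose series: expand the inner function first, then feed it into the outer expansion.

5/24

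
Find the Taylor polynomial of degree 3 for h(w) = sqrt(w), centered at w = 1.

(w - 1)^3/16 - (w - 1)^2/8 + (w - 1)/2 + 1

Compute the successive derivatives at the expansion point and divide by k!.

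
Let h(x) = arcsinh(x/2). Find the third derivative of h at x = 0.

The coefficient of x^3 in the expansion is -1/48, so h′′′(0) = 3! * (-1/48) = -1/8.

-1/8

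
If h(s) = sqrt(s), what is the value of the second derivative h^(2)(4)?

Use the known series and substitute for the argument.
From the series, [(s - 4)^2] h = -1/64; multiply by 2! = 2 to get -1/32.

-1/32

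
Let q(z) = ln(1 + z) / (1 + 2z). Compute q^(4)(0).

-262

Multiply the two series term by term and collect like powers.
The coefficient of z^4 in the expansion is -131/12, so q^(4)(0) = 4! * (-131/12) = -262.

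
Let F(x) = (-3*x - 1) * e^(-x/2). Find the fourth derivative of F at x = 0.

23/16

Shift and add copies of the series according to the polynomial's terms.
From the series, [x^4] F = 23/384; multiply by 4! = 24 to get 23/16.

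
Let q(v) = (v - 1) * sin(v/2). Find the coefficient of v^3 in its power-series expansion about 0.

Multiply each power in the prefactor through the base expansion.
[v^0] = 0;  [v^1] = -1/2;  [v^2] = 1/2;  [v^3] = 1/48.
So c_3 = q′′′(0)/3! = 1/48.

1/48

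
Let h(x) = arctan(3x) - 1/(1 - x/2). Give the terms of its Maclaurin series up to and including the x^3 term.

Combine the two series term by term.
[x^0] = -1;  [x^1] = 5/2;  [x^2] = -1/4;  [x^3] = -73/8.

-73*x^3/8 - x^2/4 + 5*x/2 - 1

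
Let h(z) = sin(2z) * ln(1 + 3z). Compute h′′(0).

12

Expand each factor separately, then convolve coefficients.
The coefficient of z^2 in the expansion is 6, so h′′(0) = 2! * (6) = 12.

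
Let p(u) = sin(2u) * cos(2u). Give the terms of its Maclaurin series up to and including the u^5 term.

64*u^5/15 - 16*u^3/3 + 2*u

Write out both Maclaurin series and multiply, keeping only the needed powers.
[u^0] = 0;  [u^1] = 2;  [u^2] = 0;  [u^3] = -16/3;  [u^4] = 0;  [u^5] = 64/15.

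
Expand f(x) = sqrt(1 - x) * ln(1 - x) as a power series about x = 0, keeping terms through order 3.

Write out both Maclaurin series and multiply, keeping only the needed powers.
[x^0] = 0;  [x^1] = -1;  [x^2] = 0;  [x^3] = 1/24.

x^3/24 - x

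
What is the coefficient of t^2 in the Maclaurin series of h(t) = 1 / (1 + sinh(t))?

1

Use the geometric series for the reciprocal, then substitute.
h(0) = 1
h′(0) = -1
h′′(0) = 2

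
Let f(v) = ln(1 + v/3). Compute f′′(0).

-1/9

Apply the Taylor formula c_k = f^(k)(a)/k!.
The coefficient of v^2 in the expansion is -1/18, so f′′(0) = 2! * (-1/18) = -1/9.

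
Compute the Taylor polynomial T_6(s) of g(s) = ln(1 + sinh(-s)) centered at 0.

-16*s^6/45 - 3*s^5/8 - 5*s^4/12 - s^3/2 - s^2/2 - s

Compose series: expand the inner function first, then feed it into the outer expansion.
[s^0] = 0;  [s^1] = -1;  [s^2] = -1/2;  [s^3] = -1/2;  [s^4] = -5/12;  [s^5] = -3/8;  [s^6] = -16/45.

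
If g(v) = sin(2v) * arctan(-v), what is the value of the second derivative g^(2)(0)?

Expand each factor separately, then convolve coefficients.
The coefficient of v^2 in the expansion is -2, so g′′(0) = 2! * (-2) = -4.

-4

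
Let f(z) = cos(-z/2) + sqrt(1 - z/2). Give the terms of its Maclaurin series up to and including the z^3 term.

Add the two expansions coefficient-wise.
[z^0] = 2;  [z^1] = -1/4;  [z^2] = -5/32;  [z^3] = -1/128.

-z^3/128 - 5*z^2/32 - z/4 + 2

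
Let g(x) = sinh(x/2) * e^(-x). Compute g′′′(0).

13/8

Take the Cauchy product of the two expansions.
The coefficient of x^3 in the expansion is 13/48, so g′′′(0) = 3! * (13/48) = 13/8.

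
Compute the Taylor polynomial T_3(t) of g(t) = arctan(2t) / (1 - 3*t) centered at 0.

46*t^3/3 + 6*t^2 + 2*t

Expand 1/(denominator) as a geometric series and multiply by the numerator's series.
g(0) = 0
g′(0) = 2
g′′(0) = 12
g′′′(0) = 92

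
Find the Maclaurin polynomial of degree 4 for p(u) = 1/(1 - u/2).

Use the known series and substitute for the argument.
[u^0] = 1;  [u^1] = 1/2;  [u^2] = 1/4;  [u^3] = 1/8;  [u^4] = 1/16.

u^4/16 + u^3/8 + u^2/4 + u/2 + 1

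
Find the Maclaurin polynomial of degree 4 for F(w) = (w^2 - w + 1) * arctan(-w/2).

Multiply each power in the prefactor through the base expansion.
[w^0] = 0;  [w^1] = -1/2;  [w^2] = 1/2;  [w^3] = -11/24;  [w^4] = -1/24.

-w^4/24 - 11*w^3/24 + w^2/2 - w/2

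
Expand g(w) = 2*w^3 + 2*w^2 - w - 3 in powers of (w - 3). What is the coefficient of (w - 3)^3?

2

Apply the Taylor formula c_k = f^(k)(a)/k!.
g(3) = 66
g′(3) = 65
g′′(3) = 40
g′′′(3) = 12
So c_3 = g′′′(3)/3! = 2.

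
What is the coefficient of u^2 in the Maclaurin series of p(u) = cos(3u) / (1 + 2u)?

-1/2

Write out both Maclaurin series and multiply, keeping only the needed powers.
p(0) = 1
p′(0) = -2
p′′(0) = -1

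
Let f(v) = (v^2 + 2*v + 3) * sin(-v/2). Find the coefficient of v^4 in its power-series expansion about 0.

1/24

Multiply each power in the prefactor through the base expansion.
[v^0] = 0;  [v^1] = -3/2;  [v^2] = -1;  [v^3] = -7/16;  [v^4] = 1/24.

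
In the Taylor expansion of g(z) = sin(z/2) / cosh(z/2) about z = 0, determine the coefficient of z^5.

3/320

Divide the numerator series by the denominator series (power-series long division).
g(0) = 0
g′(0) = 1/2
g′′(0) = 0
g′′′(0) = -1/2
g^(4)(0) = 0
g^(5)(0) = 9/8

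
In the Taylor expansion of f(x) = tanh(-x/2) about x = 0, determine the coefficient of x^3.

Differentiate repeatedly and evaluate at the center.
f(0) = 0
f′(0) = -1/2
f′′(0) = 0
f′′′(0) = 1/4
So c_3 = f′′′(0)/3! = 1/24.

1/24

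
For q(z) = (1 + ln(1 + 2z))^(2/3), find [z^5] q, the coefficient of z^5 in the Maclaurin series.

Plug the Maclaurin series of the inner function into that of the outer and collect terms.
q(0) = 1
q′(0) = 4/3
q′′(0) = -32/9
q′′′(0) = 496/27
q^(4)(0) = -11552/81
q^(5)(0) = 363136/243

45392/3645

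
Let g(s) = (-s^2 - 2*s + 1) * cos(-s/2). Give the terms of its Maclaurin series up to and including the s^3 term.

Shift and add copies of the series according to the polynomial's terms.
[s^0] = 1;  [s^1] = -2;  [s^2] = -9/8;  [s^3] = 1/4.

s^3/4 - 9*s^2/8 - 2*s + 1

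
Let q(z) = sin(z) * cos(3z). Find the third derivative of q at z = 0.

-28

Expand each factor separately, then convolve coefficients.
The coefficient of z^3 in the expansion is -14/3, so q′′′(0) = 3! * (-14/3) = -28.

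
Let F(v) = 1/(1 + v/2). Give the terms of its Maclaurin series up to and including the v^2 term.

Use the known series and substitute for the argument.
[v^0] = 1;  [v^1] = -1/2;  [v^2] = 1/4.

v^2/4 - v/2 + 1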